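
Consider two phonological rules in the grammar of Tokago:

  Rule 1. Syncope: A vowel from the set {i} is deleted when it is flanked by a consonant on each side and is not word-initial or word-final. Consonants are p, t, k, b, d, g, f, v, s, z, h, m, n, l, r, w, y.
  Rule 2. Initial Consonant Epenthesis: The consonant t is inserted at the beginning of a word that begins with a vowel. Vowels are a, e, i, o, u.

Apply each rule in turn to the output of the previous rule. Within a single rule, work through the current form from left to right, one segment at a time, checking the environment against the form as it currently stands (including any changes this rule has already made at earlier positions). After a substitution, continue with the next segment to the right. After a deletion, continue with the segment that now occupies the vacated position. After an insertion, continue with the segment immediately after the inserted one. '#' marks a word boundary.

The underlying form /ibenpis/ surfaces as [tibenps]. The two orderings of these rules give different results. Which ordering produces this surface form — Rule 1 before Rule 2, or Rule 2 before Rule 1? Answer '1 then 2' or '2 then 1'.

1 then 2

Order 1 then 2:
  1 Syncope: [ibenpis] → [ibenps]
  2 Initial Consonant Epenthesis: [ibenps] → [tibenps]
  result: [tibenps]
Order 2 then 1:
  2 Initial Consonant Epenthesis: [ibenpis] → [tibenpis]
  1 Syncope: [tibenpis] → [tbenps]
  result: [tbenps]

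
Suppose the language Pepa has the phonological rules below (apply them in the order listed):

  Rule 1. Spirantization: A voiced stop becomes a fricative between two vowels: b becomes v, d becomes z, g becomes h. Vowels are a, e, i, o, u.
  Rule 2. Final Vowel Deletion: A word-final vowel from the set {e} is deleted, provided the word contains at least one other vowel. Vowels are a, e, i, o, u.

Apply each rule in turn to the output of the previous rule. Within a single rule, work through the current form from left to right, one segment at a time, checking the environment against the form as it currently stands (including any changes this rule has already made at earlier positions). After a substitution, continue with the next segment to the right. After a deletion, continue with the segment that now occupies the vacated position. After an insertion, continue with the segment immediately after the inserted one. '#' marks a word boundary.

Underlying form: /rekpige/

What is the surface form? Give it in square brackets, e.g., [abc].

[rekpih]

Rule 1 Spirantization: [rekpige] → [rekpihe]
Rule 2 Final Vowel Deletion: [rekpihe] → [rekpih]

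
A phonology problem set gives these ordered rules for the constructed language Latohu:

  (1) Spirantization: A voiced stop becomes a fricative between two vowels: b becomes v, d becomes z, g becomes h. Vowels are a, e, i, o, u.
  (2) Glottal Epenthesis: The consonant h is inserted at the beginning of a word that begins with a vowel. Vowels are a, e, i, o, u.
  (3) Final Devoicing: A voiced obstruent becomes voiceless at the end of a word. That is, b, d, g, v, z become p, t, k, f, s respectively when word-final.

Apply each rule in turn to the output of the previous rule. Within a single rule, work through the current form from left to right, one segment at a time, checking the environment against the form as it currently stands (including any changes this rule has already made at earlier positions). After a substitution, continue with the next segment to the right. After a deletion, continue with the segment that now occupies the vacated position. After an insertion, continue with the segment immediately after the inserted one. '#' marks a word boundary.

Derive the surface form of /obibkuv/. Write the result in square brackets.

(1) Spirantization: [obibkuv] → [ovibkuv]
(2) Glottal Epenthesis: [ovibkuv] → [hovibkuv]
(3) Final Devoicing: [hovibkuv] → [hovibkuf]

[hovibkuf]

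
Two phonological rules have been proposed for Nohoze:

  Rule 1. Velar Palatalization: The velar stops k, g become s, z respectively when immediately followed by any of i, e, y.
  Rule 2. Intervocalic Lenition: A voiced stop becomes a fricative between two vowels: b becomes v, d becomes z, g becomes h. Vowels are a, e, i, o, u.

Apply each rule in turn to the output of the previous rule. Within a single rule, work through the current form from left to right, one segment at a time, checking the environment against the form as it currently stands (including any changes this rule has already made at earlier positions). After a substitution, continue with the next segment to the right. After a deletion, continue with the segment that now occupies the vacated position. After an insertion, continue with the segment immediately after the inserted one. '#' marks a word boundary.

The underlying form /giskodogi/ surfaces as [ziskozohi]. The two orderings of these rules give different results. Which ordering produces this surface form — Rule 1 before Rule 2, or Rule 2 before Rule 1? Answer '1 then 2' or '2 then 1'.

Order 1 then 2:
  1 Velar Palatalization: [giskodogi] → [ziskodozi]
  2 Intervocalic Lenition: [ziskodozi] → [ziskozozi]
  result: [ziskozozi]
Order 2 then 1:
  2 Intervocalic Lenition: [giskodogi] → [giskozohi]
  1 Velar Palatalization: [giskozohi] → [ziskozohi]
  result: [ziskozohi]

2 then 1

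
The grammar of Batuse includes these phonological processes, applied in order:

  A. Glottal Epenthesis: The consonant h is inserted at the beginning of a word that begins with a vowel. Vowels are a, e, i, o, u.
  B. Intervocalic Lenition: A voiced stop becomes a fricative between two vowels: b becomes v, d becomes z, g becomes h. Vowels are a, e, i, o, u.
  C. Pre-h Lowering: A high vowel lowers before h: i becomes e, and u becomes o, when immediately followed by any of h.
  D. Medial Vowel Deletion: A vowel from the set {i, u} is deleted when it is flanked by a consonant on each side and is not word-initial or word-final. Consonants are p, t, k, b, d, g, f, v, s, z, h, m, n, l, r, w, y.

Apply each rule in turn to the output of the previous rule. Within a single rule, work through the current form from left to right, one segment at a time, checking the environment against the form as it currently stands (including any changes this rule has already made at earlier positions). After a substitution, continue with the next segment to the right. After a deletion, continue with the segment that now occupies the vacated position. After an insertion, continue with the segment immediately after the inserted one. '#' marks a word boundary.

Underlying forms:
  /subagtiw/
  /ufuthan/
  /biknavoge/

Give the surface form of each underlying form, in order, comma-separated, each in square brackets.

[svagtw], [hfthan], [bknavohe]

/subagtiw/:
  A Glottal Epenthesis: no change — [subagtiw]
  B Intervocalic Lenition: [subagtiw] → [suvagtiw]
  C Pre-h Lowering: no change — [suvagtiw]
  D Medial Vowel Deletion: [suvagtiw] → [svagtw]
/ufuthan/:
  A Glottal Epenthesis: [ufuthan] → [hufuthan]
  B Intervocalic Lenition: no change — [hufuthan]
  C Pre-h Lowering: no change — [hufuthan]
  D Medial Vowel Deletion: [hufuthan] → [hfthan]
/biknavoge/:
  A Glottal Epenthesis: no change — [biknavoge]
  B Intervocalic Lenition: [biknavoge] → [biknavohe]
  C Pre-h Lowering: no change — [biknavohe]
  D Medial Vowel Deletion: [biknavohe] → [bknavohe]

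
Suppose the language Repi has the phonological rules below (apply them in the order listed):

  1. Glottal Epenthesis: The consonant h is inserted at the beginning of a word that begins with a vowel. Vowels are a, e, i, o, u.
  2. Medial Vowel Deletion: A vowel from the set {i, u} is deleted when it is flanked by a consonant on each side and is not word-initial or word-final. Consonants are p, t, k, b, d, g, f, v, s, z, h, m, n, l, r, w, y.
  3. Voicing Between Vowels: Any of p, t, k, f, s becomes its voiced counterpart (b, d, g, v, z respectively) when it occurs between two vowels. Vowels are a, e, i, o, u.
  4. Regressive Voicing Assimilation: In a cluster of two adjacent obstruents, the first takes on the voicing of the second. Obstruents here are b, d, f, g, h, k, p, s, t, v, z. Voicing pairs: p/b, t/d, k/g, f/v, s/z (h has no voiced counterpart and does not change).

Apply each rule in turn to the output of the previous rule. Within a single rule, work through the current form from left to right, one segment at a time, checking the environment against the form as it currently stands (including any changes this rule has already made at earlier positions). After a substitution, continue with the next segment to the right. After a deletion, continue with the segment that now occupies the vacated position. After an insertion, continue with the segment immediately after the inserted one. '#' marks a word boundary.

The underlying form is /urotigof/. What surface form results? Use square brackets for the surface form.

[hrodgof]

1 Glottal Epenthesis: [urotigof] → [hurotigof]
2 Medial Vowel Deletion: [hurotigof] → [hrotgof]
3 Voicing Between Vowels: no change — [hrotgof]
4 Regressive Voicing Assimilation: [hrotgof] → [hrodgof]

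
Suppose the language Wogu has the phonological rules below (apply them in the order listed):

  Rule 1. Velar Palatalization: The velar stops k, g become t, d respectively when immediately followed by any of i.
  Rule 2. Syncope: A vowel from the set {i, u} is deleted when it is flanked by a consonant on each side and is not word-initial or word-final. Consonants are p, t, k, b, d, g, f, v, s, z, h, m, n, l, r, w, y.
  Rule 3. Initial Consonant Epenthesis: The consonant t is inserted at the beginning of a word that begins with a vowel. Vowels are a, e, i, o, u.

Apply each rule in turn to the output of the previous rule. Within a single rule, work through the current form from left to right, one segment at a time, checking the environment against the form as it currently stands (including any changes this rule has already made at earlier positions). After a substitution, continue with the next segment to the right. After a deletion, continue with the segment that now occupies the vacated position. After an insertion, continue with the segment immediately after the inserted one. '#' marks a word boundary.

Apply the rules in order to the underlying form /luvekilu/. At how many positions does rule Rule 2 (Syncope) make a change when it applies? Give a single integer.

2

Rule 1 Velar Palatalization: [luvekilu] → [luvetilu]
Rule 2 Syncope: [luvetilu] → [lvetlu]
Rule 3 Initial Consonant Epenthesis: no change — [lvetlu]
Rule Rule 2 changed 2 position(s).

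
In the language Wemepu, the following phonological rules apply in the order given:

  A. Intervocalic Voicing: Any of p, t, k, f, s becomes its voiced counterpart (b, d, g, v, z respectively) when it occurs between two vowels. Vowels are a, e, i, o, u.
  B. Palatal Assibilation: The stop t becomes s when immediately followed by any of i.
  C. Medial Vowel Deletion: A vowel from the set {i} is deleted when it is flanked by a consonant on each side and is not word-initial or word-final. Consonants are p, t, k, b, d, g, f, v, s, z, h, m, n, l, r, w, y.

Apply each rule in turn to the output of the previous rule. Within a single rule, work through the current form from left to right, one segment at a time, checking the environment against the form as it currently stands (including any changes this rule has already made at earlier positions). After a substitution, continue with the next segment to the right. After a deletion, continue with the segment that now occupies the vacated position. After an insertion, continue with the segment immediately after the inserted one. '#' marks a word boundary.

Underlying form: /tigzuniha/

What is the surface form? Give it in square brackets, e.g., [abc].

A Intervocalic Voicing: no change — [tigzuniha]
B Palatal Assibilation: [tigzuniha] → [sigzuniha]
C Medial Vowel Deletion: [sigzuniha] → [sgzunha]

[sgzunha]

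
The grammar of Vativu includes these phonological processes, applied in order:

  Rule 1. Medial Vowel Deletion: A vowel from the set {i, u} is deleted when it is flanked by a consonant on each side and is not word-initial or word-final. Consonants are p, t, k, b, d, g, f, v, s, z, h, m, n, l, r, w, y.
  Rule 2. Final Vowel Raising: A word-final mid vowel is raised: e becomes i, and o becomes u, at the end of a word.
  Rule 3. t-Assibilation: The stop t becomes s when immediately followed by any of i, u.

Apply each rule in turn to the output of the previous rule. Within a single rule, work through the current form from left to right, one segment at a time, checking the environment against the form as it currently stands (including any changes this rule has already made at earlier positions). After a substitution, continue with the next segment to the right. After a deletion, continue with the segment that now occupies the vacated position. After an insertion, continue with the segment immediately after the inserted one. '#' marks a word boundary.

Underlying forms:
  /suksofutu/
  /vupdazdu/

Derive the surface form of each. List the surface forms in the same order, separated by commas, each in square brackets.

[sksofsu], [vpdazdu]

/suksofutu/:
  Rule 1 Medial Vowel Deletion: [suksofutu] → [sksoftu]
  Rule 2 Final Vowel Raising: no change — [sksoftu]
  Rule 3 t-Assibilation: [sksoftu] → [sksofsu]
/vupdazdu/:
  Rule 1 Medial Vowel Deletion: [vupdazdu] → [vpdazdu]
  Rule 2 Final Vowel Raising: no change — [vpdazdu]
  Rule 3 t-Assibilation: no change — [vpdazdu]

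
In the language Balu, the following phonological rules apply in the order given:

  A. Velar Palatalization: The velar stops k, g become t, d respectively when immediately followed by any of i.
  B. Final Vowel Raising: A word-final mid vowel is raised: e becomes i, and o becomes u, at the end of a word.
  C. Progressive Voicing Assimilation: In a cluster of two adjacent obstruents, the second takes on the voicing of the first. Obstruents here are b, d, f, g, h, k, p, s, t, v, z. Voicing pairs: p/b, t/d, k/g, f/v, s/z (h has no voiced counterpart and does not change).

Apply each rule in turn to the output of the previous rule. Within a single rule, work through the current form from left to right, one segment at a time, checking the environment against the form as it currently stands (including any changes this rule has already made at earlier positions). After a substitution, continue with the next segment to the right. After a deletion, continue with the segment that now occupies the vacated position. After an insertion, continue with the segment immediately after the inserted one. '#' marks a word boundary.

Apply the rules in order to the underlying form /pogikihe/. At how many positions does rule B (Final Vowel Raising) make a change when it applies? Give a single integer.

A Velar Palatalization: [pogikihe] → [poditihe]
B Final Vowel Raising: [poditihe] → [poditihi]
C Progressive Voicing Assimilation: no change — [poditihi]
Rule B changed 1 position(s).

1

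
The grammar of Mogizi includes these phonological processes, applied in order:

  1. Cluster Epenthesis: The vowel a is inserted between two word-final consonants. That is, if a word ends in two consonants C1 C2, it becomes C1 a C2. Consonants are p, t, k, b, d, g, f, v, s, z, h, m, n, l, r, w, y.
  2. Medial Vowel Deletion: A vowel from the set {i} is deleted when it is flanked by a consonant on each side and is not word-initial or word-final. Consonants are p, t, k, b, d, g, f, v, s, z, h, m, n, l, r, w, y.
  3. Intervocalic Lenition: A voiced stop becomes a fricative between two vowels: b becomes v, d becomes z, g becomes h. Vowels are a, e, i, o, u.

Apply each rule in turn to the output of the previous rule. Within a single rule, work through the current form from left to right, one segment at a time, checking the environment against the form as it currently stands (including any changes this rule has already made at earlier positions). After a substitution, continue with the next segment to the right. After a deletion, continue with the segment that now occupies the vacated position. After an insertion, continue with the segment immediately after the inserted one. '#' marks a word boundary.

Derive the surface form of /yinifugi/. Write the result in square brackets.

1 Cluster Epenthesis: no change — [yinifugi]
2 Medial Vowel Deletion: [yinifugi] → [ynfugi]
3 Intervocalic Lenition: [ynfugi] → [ynfuhi]

[ynfuhi]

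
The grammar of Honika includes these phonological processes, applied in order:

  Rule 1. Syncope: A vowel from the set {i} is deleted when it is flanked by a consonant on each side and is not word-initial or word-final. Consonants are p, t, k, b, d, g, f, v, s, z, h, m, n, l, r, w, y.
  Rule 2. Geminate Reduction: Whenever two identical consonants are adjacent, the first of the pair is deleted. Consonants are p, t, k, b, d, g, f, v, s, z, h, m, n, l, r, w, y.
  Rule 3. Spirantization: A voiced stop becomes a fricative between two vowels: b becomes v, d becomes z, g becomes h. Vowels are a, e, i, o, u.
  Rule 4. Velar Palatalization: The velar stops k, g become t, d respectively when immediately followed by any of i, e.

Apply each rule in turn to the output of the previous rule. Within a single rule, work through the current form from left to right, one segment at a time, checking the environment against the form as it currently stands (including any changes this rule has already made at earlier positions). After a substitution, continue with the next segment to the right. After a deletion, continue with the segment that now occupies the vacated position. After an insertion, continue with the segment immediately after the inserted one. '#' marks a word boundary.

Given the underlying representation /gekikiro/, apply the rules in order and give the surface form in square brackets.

[dekro]

Rule 1 Syncope: [gekikiro] → [gekkro]
Rule 2 Geminate Reduction: [gekkro] → [gekro]
Rule 3 Spirantization: no change — [gekro]
Rule 4 Velar Palatalization: [gekro] → [dekro]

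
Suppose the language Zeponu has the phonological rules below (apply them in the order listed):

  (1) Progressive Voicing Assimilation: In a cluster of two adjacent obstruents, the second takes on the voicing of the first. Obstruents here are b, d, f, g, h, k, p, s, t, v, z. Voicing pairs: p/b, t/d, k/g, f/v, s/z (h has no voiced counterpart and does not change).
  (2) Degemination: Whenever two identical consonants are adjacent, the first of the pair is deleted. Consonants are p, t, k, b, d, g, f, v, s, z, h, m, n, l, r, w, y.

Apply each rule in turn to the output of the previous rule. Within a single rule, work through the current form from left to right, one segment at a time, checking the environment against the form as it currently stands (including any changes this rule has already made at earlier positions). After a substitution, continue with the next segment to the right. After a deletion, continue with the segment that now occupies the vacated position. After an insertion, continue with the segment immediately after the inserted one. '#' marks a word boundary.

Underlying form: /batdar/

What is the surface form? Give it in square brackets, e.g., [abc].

(1) Progressive Voicing Assimilation: [batdar] → [battar]
(2) Degemination: [battar] → [batar]

[batar]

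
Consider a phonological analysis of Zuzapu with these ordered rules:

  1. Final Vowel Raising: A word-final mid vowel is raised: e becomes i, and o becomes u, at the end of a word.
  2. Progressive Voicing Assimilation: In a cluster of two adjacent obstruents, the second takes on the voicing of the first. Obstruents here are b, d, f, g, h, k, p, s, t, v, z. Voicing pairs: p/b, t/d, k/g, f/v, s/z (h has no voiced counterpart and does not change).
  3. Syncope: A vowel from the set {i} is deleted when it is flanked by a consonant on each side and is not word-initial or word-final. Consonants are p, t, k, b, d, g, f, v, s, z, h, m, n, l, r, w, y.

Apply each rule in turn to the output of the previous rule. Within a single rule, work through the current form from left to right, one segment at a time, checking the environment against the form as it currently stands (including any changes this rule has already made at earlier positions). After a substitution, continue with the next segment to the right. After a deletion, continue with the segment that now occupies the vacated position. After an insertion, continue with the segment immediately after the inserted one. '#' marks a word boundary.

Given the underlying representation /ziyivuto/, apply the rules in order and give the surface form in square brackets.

1 Final Vowel Raising: [ziyivuto] → [ziyivutu]
2 Progressive Voicing Assimilation: no change — [ziyivutu]
3 Syncope: [ziyivutu] → [zyvutu]

[zyvutu]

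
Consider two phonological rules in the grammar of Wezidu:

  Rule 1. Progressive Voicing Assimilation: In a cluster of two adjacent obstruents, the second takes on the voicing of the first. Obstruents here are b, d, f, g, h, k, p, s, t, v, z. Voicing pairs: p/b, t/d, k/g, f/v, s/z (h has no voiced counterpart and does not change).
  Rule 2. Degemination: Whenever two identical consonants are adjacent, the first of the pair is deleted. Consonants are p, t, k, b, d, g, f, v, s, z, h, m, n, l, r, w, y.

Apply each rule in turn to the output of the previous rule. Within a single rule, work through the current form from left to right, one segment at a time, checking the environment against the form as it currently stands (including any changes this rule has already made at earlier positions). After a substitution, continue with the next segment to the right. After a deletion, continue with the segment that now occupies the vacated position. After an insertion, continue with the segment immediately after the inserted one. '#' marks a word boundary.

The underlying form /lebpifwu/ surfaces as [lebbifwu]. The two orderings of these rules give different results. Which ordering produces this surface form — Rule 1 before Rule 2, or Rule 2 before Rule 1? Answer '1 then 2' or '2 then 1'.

Order 1 then 2:
  1 Progressive Voicing Assimilation: [lebpifwu] → [lebbifwu]
  2 Degemination: [lebbifwu] → [lebifwu]
  result: [lebifwu]
Order 2 then 1:
  2 Degemination: no change — [lebpifwu]
  1 Progressive Voicing Assimilation: [lebpifwu] → [lebbifwu]
  result: [lebbifwu]

2 then 1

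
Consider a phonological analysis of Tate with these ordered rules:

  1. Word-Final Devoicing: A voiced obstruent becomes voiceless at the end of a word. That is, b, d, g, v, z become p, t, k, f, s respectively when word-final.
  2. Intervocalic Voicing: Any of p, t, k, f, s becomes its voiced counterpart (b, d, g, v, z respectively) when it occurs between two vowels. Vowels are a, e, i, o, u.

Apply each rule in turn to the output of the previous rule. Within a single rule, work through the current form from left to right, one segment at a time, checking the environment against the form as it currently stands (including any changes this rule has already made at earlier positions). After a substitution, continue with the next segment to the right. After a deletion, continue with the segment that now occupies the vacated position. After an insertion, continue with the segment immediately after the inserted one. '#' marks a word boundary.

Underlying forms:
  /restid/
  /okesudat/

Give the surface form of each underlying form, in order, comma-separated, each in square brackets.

[restit], [ogezudat]

/restid/:
  1 Word-Final Devoicing: [restid] → [restit]
  2 Intervocalic Voicing: no change — [restit]
/okesudat/:
  1 Word-Final Devoicing: no change — [okesudat]
  2 Intervocalic Voicing: [okesudat] → [ogezudat]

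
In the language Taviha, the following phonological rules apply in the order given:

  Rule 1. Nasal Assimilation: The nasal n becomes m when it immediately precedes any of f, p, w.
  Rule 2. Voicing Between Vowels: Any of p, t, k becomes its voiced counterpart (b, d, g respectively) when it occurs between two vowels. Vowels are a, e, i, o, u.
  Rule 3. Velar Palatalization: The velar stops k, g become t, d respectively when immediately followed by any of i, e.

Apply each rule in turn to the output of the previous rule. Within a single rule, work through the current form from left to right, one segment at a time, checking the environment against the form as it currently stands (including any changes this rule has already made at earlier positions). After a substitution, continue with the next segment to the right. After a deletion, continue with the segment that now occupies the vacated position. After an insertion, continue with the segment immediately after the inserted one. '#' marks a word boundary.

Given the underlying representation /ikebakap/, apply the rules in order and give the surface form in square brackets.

Rule 1 Nasal Assimilation: no change — [ikebakap]
Rule 2 Voicing Between Vowels: [ikebakap] → [igebagap]
Rule 3 Velar Palatalization: [igebagap] → [idebagap]

[idebagap]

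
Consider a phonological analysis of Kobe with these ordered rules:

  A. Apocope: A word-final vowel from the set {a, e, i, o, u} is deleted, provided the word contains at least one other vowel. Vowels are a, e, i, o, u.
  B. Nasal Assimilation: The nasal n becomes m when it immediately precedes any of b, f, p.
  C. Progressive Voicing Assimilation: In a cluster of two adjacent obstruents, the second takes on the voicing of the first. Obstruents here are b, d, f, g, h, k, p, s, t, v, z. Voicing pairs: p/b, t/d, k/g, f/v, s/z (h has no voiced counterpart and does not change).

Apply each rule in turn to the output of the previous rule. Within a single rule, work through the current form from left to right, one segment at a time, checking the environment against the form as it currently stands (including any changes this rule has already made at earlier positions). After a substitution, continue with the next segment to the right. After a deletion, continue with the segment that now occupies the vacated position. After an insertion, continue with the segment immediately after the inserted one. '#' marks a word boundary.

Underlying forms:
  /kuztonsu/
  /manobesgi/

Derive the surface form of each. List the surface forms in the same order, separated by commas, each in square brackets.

[kuzdons], [manobesk]

/kuztonsu/:
  A Apocope: [kuztonsu] → [kuztons]
  B Nasal Assimilation: no change — [kuztons]
  C Progressive Voicing Assimilation: [kuztons] → [kuzdons]
/manobesgi/:
  A Apocope: [manobesgi] → [manobesg]
  B Nasal Assimilation: no change — [manobesg]
  C Progressive Voicing Assimilation: [manobesg] → [manobesk]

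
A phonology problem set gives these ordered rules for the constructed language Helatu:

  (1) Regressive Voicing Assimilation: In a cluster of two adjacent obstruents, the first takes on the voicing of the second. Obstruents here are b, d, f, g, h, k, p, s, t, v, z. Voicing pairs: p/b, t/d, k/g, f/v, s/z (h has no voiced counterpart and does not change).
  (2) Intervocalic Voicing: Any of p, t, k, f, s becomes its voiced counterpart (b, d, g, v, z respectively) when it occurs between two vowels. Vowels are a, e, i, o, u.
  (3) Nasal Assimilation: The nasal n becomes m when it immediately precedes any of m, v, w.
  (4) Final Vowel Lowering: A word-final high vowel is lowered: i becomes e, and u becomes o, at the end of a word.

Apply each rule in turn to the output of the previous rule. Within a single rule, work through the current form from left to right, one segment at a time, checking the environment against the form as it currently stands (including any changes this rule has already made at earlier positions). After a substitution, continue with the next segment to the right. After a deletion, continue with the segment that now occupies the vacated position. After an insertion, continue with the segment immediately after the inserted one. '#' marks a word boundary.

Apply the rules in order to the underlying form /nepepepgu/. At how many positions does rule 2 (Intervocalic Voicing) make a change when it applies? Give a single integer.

(1) Regressive Voicing Assimilation: [nepepepgu] → [nepepebgu]
(2) Intervocalic Voicing: [nepepebgu] → [nebebebgu]
(3) Nasal Assimilation: no change — [nebebebgu]
(4) Final Vowel Lowering: [nebebebgu] → [nebebebgo]
Rule 2 changed 2 position(s).

2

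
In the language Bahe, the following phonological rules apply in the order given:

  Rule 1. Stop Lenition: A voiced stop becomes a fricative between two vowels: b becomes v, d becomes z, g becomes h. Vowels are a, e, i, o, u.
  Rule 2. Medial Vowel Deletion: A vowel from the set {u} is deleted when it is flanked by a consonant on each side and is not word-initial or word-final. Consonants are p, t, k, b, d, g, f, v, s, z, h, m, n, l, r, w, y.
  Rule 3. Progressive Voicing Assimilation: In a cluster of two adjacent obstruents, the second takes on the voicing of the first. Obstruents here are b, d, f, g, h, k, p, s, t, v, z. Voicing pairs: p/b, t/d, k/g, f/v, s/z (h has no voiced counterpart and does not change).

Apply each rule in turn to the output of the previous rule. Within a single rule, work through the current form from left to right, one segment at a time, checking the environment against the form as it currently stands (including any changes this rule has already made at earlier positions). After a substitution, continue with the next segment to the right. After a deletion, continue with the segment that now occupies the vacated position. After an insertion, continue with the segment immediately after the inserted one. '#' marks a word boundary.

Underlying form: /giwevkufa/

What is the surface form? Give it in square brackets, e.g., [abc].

[giwevgva]

Rule 1 Stop Lenition: no change — [giwevkufa]
Rule 2 Medial Vowel Deletion: [giwevkufa] → [giwevkfa]
Rule 3 Progressive Voicing Assimilation: [giwevkfa] → [giwevgva]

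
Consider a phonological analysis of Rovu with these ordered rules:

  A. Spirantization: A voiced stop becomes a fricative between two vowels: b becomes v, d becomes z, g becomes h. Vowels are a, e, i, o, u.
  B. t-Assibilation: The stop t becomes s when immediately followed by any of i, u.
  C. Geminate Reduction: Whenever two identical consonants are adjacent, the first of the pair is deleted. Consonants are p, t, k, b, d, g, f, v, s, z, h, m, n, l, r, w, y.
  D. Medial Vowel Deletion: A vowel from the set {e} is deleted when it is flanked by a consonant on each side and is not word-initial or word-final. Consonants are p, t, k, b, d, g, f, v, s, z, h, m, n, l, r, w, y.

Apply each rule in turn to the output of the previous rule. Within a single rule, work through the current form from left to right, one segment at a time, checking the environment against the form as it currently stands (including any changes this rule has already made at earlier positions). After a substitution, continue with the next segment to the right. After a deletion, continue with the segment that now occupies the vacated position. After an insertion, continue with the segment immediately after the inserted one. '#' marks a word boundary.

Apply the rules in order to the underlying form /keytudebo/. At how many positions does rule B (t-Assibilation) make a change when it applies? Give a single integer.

A Spirantization: [keytudebo] → [keytuzevo]
B t-Assibilation: [keytuzevo] → [keysuzevo]
C Geminate Reduction: no change — [keysuzevo]
D Medial Vowel Deletion: [keysuzevo] → [kysuzvo]
Rule B changed 1 position(s).

1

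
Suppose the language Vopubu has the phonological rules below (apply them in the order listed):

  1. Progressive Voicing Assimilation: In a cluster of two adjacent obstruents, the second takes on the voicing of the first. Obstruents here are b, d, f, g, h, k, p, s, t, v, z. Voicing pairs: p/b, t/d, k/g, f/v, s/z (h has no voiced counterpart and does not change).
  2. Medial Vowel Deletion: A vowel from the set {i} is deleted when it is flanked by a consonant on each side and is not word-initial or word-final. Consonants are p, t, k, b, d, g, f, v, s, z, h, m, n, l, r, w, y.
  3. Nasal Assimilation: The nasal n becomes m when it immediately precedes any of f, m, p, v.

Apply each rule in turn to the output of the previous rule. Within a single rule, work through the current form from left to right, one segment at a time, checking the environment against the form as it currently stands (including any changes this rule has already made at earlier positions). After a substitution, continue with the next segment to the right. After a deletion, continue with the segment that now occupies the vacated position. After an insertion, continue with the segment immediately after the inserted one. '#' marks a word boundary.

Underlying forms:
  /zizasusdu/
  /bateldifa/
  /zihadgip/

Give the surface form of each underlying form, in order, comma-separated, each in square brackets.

/zizasusdu/:
  1 Progressive Voicing Assimilation: [zizasusdu] → [zizasustu]
  2 Medial Vowel Deletion: [zizasustu] → [zzasustu]
  3 Nasal Assimilation: no change — [zzasustu]
/bateldifa/:
  1 Progressive Voicing Assimilation: no change — [bateldifa]
  2 Medial Vowel Deletion: [bateldifa] → [bateldfa]
  3 Nasal Assimilation: no change — [bateldfa]
/zihadgip/:
  1 Progressive Voicing Assimilation: no change — [zihadgip]
  2 Medial Vowel Deletion: [zihadgip] → [zhadgp]
  3 Nasal Assimilation: no change — [zhadgp]

[zzasustu], [bateldfa], [zhadgp]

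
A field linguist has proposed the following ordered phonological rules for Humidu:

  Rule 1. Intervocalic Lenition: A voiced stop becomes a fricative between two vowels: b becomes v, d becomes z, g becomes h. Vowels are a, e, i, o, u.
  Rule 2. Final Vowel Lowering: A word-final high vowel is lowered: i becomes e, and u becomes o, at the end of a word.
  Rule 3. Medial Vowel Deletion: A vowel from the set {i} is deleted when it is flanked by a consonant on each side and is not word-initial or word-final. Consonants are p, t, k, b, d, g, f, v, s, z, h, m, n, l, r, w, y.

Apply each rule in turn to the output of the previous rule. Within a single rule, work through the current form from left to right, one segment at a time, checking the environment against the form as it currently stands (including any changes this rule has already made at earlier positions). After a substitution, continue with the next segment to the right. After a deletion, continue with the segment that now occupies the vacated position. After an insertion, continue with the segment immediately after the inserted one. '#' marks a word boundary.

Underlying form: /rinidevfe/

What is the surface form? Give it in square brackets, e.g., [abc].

Rule 1 Intervocalic Lenition: [rinidevfe] → [rinizevfe]
Rule 2 Final Vowel Lowering: no change — [rinizevfe]
Rule 3 Medial Vowel Deletion: [rinizevfe] → [rnzevfe]

[rnzevfe]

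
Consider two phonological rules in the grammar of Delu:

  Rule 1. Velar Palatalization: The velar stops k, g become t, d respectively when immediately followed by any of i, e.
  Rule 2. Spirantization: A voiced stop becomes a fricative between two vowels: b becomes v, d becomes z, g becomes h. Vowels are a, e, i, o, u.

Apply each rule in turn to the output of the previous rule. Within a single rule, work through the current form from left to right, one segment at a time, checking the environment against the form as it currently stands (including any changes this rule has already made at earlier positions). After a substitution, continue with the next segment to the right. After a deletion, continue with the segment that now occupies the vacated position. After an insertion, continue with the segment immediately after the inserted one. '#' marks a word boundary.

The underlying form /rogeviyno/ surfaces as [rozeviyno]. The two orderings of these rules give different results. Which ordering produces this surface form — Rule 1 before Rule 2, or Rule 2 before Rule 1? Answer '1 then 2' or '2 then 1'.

Order 1 then 2:
  1 Velar Palatalization: [rogeviyno] → [rodeviyno]
  2 Spirantization: [rodeviyno] → [rozeviyno]
  result: [rozeviyno]
Order 2 then 1:
  2 Spirantization: [rogeviyno] → [roheviyno]
  1 Velar Palatalization: no change — [roheviyno]
  result: [roheviyno]

1 then 2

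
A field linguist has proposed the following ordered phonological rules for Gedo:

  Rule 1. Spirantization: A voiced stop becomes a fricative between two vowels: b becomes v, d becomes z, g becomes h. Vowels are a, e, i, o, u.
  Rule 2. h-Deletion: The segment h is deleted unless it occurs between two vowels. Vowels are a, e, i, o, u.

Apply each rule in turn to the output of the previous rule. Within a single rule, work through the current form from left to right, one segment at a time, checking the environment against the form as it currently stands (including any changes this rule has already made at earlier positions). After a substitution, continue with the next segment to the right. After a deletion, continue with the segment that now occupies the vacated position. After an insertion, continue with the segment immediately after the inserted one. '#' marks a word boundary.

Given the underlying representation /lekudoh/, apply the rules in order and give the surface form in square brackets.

[lekuzo]

Rule 1 Spirantization: [lekudoh] → [lekuzoh]
Rule 2 h-Deletion: [lekuzoh] → [lekuzo]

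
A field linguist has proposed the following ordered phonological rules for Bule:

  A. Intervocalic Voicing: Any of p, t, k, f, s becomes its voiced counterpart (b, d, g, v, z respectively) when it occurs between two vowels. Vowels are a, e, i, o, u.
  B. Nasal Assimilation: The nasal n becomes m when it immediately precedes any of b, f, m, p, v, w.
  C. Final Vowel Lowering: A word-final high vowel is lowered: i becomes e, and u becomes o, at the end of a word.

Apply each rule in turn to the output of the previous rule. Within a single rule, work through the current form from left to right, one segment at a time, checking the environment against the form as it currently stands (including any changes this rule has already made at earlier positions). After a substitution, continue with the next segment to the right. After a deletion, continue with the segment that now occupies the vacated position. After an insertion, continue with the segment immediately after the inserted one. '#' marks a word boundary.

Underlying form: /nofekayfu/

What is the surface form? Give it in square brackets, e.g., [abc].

A Intervocalic Voicing: [nofekayfu] → [novegayfu]
B Nasal Assimilation: no change — [novegayfu]
C Final Vowel Lowering: [novegayfu] → [novegayfo]

[novegayfo]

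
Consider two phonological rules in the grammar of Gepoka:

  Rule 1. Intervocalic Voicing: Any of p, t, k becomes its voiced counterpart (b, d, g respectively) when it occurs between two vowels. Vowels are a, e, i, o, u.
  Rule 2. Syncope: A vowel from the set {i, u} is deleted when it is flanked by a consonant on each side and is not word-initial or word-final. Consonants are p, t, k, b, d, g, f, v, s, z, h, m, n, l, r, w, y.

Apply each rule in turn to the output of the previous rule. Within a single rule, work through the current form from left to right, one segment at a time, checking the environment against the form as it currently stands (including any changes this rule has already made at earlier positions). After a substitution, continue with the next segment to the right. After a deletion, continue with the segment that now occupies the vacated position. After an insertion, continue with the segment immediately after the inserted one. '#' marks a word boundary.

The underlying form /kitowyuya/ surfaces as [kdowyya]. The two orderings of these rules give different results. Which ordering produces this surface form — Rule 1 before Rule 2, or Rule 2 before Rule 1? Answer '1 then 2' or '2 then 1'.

1 then 2

Order 1 then 2:
  1 Intervocalic Voicing: [kitowyuya] → [kidowyuya]
  2 Syncope: [kidowyuya] → [kdowyya]
  result: [kdowyya]
Order 2 then 1:
  2 Syncope: [kitowyuya] → [ktowyya]
  1 Intervocalic Voicing: no change — [ktowyya]
  result: [ktowyya]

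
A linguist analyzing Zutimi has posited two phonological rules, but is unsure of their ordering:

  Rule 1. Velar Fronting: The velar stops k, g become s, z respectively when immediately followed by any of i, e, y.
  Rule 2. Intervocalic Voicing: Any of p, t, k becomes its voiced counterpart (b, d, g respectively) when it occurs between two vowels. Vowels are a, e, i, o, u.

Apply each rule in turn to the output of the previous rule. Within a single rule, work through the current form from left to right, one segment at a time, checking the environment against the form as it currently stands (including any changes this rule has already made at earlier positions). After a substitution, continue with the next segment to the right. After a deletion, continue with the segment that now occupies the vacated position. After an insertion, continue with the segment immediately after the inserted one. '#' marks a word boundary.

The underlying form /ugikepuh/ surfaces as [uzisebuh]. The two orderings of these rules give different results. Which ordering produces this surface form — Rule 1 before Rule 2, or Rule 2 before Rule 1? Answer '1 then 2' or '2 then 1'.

1 then 2

Order 1 then 2:
  1 Velar Fronting: [ugikepuh] → [uzisepuh]
  2 Intervocalic Voicing: [uzisepuh] → [uzisebuh]
  result: [uzisebuh]
Order 2 then 1:
  2 Intervocalic Voicing: [ugikepuh] → [ugigebuh]
  1 Velar Fronting: [ugigebuh] → [uzizebuh]
  result: [uzizebuh]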